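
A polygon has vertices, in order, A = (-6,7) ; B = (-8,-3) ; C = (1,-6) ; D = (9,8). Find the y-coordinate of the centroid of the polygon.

271/149

Apply the shoelace formula. First the cross-terms c_i = x_i·y_{i+1} − x_{i+1}·y_i:
  74, 51, 62, 111  ⇒  2A = 298, A = 149.
Then Σ (y_i + y_{i+1})·c_i = 1626, so ȳ = 1626 / (6·149) = 271/149.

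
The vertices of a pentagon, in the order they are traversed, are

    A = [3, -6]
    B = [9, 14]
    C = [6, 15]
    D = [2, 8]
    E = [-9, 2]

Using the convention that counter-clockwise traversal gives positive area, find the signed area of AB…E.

Apply the surveyor's formula: 2A = Σ (x_i·y_{i+1} − x_{i+1}·y_i), indices taken mod 5.
A→B: (3)(14) − (9)(-6) = 96
B→C: (9)(15) − (6)(14) = 51
C→D: (6)(8) − (2)(15) = 18
D→E: (2)(2) − (-9)(8) = 76
E→A: (-9)(-6) − (3)(2) = 48
Σ = 289
Signed area = Σ/2 = 144.5 (positive ⇒ counter-clockwise traversal).

144.5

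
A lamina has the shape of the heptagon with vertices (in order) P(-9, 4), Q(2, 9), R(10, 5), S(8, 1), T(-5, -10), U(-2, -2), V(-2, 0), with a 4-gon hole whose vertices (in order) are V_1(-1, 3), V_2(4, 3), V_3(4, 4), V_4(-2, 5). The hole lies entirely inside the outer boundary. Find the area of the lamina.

140

Outer boundary:
Σ = (-89) + (-80) + (-30) + (-75) + (-10) + (-4) + (-8) = -296
Area = |Σ|/2 = 148.
Hole:
Apply the shoelace formula: 2A = Σ (x_i·y_{i+1} − x_{i+1}·y_i), indices taken mod 4.
Σ = (-15) + (4) + (28) + (-1) = 16
Area = |Σ|/2 = 8.
Net area = 148 − 8 = 140.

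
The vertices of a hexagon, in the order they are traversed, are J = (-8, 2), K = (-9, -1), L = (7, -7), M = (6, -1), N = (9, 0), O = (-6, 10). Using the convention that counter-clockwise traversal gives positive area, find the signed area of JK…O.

Apply the surveyor's formula: 2A = Σ (x_i·y_{i+1} − x_{i+1}·y_i), indices taken mod 6.
Σ = (26) + (70) + (35) + (9) + (90) + (68) = 298
Signed area = Σ/2 = 149 (positive ⇒ counter-clockwise traversal).

149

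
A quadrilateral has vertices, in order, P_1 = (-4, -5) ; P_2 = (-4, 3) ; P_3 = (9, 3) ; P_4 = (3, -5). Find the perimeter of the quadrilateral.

38

|P_1P_2| = √((0)² + (8)²) = √64 = 8
|P_2P_3| = √((13)² + (0)²) = √169 = 13
|P_3P_4| = √((-6)² + (-8)²) = √100 = 10
|P_4P_1| = √((-7)² + (0)²) = √49 = 7
Perimeter = 8 + 13 + 10 + 7 = 38.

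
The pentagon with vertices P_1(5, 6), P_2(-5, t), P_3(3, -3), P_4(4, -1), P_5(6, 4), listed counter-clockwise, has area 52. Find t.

6

The doubled signed area Σ (x_i y_{i+1} − x_{i+1} y_i) is linear in t.
With t=0 it equals 92; the coefficient of t is 2 (from the two edges through P_2).
So 2·t + 92 = 2·52 = 104 ⇒ t = 6.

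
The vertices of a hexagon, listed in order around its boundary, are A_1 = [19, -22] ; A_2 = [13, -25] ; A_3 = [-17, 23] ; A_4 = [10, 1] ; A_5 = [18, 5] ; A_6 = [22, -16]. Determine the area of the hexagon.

Apply the surveyor's formula: 2A = Σ (x_i·y_{i+1} − x_{i+1}·y_i), indices taken mod 6.
Σ = (-189) + (-126) + (-247) + (32) + (-398) + (-180) = -1108
Area = |Σ|/2 = 554.

554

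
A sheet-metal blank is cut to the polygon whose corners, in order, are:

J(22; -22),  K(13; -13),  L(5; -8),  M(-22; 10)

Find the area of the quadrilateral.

Σ = (0) + (-39) + (-126) + (264) = 99
Area = |Σ|/2 = 49.5.

49.5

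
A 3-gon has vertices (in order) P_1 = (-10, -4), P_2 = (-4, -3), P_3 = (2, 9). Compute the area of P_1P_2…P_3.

Apply the surveyor's formula: 2A = Σ (x_i·y_{i+1} − x_{i+1}·y_i), indices taken mod 3.
Σ = (14) + (-30) + (82) = 66
Area = |Σ|/2 = 33.

33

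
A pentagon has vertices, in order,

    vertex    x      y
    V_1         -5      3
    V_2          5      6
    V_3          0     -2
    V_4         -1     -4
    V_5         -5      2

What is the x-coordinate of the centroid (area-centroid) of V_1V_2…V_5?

-67/126

Apply the surveyor's formula. First the cross-terms c_i = x_i·y_{i+1} − x_{i+1}·y_i:
  -45, -10, -2, -22, -5  ⇒  2A = -84, A = -42.
Then Σ (x_i + x_{i+1})·c_i = 134, so x̄ = 134 / (6·(-42)) = -67/126.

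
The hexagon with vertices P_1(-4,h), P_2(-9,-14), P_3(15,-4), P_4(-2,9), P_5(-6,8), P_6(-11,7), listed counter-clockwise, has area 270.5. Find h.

Write out the shoelace sum; only the two edges meeting at P_1 involve h:
2·Area = [((-11)·h − (-4)·7) + ((-4)·(-14) − (-9)·h)] + 457
       = -2·h + 541 = 541
⇒ h = 0.

0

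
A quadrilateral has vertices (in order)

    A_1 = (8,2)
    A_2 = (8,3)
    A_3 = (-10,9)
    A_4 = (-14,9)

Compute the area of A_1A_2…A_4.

A_1→A_2: (8)(3) − (8)(2) = 8
A_2→A_3: (8)(9) − (-10)(3) = 102
A_3→A_4: (-10)(9) − (-14)(9) = 36
A_4→A_1: (-14)(2) − (8)(9) = -100
Σ = 46
Area = |Σ|/2 = 23.

23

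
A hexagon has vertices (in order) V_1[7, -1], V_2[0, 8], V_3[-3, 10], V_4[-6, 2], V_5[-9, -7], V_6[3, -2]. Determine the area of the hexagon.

Apply Gauss's area formula: 2A = Σ (x_i·y_{i+1} − x_{i+1}·y_i), indices taken mod 6.
Σ = (56) + (24) + (54) + (60) + (39) + (11) = 244
Area = |Σ|/2 = 122.

122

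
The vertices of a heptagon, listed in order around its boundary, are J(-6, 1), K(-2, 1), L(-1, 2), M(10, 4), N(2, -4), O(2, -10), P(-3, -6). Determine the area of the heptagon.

Apply the shoelace formula: 2A = Σ (x_i·y_{i+1} − x_{i+1}·y_i), indices taken mod 7.
Σ = (-4) + (-3) + (-24) + (-48) + (-12) + (-42) + (-39) = -172
Area = |Σ|/2 = 86.

86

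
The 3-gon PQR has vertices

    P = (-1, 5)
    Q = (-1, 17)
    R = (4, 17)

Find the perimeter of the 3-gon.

30

|PQ| = √((0)² + (12)²) = √144 = 12
|QR| = √((5)² + (0)²) = √25 = 5
|RP| = √((-5)² + (-12)²) = √169 = 13
Perimeter = 12 + 5 + 13 = 30.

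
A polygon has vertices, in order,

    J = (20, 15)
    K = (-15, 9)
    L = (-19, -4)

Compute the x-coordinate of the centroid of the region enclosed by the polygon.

Apply the shoelace formula. First the cross-terms c_i = x_i·y_{i+1} − x_{i+1}·y_i:
  405, 231, -205  ⇒  2A = 431, A = 215.5.
Then Σ (x_i + x_{i+1})·c_i = -6034, so x̄ = -6034 / (6·215.5) = -14/3.

-14/3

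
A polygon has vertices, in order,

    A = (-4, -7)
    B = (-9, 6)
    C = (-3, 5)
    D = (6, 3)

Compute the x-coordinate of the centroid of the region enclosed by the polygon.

Apply the shoelace formula. First the cross-terms c_i = x_i·y_{i+1} − x_{i+1}·y_i:
  -87, -27, -39, -30  ⇒  2A = -183, A = -91.5.
Then Σ (x_i + x_{i+1})·c_i = 1278, so x̄ = 1278 / (6·(-91.5)) = -142/61.

-142/61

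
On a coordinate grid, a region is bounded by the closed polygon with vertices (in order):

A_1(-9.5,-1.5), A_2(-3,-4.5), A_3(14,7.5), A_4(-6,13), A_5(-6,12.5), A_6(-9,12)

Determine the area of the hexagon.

238.375

Apply the shoelace (surveyor's) formula: 2A = Σ (x_i·y_{i+1} − x_{i+1}·y_i), indices taken mod 6.
Σ = (38.25) + (40.5) + (227) + (3) + (40.5) + (127.5) = 476.75
Area = |Σ|/2 = 238.375.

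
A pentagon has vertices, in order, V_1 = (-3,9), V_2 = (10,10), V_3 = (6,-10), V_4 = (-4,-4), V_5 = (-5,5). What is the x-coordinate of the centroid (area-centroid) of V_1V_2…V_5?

Apply the shoelace (surveyor's) formula. First the cross-terms c_i = x_i·y_{i+1} − x_{i+1}·y_i:
  -120, -160, -64, -40, -30  ⇒  2A = -414, A = -207.
Then Σ (x_i + x_{i+1})·c_i = -2928, so x̄ = -2928 / (6·(-207)) = 488/207.

488/207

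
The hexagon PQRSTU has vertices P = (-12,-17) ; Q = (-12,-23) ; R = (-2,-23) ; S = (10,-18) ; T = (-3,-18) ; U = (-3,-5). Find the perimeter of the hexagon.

70

|PQ| = √((0)² + (-6)²) = √36 = 6
|QR| = √((10)² + (0)²) = √100 = 10
|RS| = √((12)² + (5)²) = √169 = 13
|ST| = √((-13)² + (0)²) = √169 = 13
|TU| = √((0)² + (13)²) = √169 = 13
|UP| = √((-9)² + (-12)²) = √225 = 15
Perimeter = 6 + 10 + 13 + 13 + 13 + 15 = 70.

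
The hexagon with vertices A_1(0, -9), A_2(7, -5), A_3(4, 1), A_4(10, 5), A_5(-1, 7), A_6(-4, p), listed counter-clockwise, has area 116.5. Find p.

Write out the shoelace sum; only the two edges meeting at A_6 involve p:
2·Area = [((-1)·p − (-4)·7) + ((-4)·(-9) − 0·p)] + 175
       = -1·p + 239 = 233
⇒ p = 6.

6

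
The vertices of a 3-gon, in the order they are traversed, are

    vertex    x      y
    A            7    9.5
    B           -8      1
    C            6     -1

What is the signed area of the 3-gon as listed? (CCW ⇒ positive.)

74.5

Apply the shoelace formula: 2A = Σ (x_i·y_{i+1} − x_{i+1}·y_i), indices taken mod 3.
Σ = (83) + (2) + (64) = 149
Signed area = Σ/2 = 74.5 (positive ⇒ counter-clockwise traversal).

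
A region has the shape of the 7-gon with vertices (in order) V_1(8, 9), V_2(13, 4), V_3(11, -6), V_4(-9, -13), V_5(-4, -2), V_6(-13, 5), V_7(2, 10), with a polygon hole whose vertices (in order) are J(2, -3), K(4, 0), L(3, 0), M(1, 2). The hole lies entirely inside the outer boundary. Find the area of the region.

337.5

Outer boundary:
Cross-terms: -85, -122, -197, -34, -46, -140, -62  ⇒  Σ = -686
Area = |Σ|/2 = 343.
Hole:
Apply the shoelace formula: 2A = Σ (x_i·y_{i+1} − x_{i+1}·y_i), indices taken mod 4.
Cross-terms: 12, 0, 6, -7  ⇒  Σ = 11
Area = |Σ|/2 = 5.5.
Net area = 343 − 5.5 = 337.5.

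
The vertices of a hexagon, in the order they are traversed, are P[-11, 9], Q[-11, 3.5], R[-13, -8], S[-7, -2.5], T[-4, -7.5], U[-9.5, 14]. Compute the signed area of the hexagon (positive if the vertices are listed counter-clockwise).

77.125

Apply the shoelace (surveyor's) formula: 2A = Σ (x_i·y_{i+1} − x_{i+1}·y_i), indices taken mod 6.
Σ = (60.5) + (133.5) + (-23.5) + (42.5) + (-127.25) + (68.5) = 154.25
Signed area = Σ/2 = 77.125 (positive ⇒ counter-clockwise traversal).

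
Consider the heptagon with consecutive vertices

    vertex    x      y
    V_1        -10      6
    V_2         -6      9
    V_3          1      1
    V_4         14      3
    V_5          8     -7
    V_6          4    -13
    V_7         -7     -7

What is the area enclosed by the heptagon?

254.5

Cross-terms: -54, -15, -11, -122, -76, -119, -112  ⇒  Σ = -509
Area = |Σ|/2 = 254.5.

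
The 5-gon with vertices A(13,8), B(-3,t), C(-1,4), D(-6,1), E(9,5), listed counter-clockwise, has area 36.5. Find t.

The doubled signed area Σ (x_i y_{i+1} − x_{i+1} y_i) is linear in t.
With t=0 it equals 3; the coefficient of t is 14 (from the two edges through B).
So 14·t + 3 = 2·36.5 = 73 ⇒ t = 5.

5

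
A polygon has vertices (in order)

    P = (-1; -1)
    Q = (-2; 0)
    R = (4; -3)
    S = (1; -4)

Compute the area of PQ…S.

7

Apply the shoelace formula: 2A = Σ (x_i·y_{i+1} − x_{i+1}·y_i), indices taken mod 4.
Σ = (-2) + (6) + (-13) + (-5) = -14
Area = |Σ|/2 = 7.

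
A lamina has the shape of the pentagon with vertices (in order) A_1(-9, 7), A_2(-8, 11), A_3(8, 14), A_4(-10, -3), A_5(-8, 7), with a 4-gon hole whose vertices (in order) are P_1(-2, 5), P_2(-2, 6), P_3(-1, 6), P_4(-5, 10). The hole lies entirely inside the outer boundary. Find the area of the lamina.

Outer boundary:
Apply the shoelace formula: 2A = Σ (x_i·y_{i+1} − x_{i+1}·y_i), indices taken mod 5.
Σ = (-43) + (-200) + (116) + (-94) + (7) = -214
Area = |Σ|/2 = 107.
Hole:
Apply the surveyor's formula: 2A = Σ (x_i·y_{i+1} − x_{i+1}·y_i), indices taken mod 4.
Cross-terms: -2, -6, 20, -5  ⇒  Σ = 7
Area = |Σ|/2 = 3.5.
Net area = 107 − 3.5 = 103.5.

103.5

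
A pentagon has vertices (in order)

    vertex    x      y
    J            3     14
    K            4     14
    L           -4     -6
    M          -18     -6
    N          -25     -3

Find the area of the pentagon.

J→K: (3)(14) − (4)(14) = -14
K→L: (4)(-6) − (-4)(14) = 32
L→M: (-4)(-6) − (-18)(-6) = -84
M→N: (-18)(-3) − (-25)(-6) = -96
N→J: (-25)(14) − (3)(-3) = -341
Σ = -503
Area = |Σ|/2 = 251.5.

251.5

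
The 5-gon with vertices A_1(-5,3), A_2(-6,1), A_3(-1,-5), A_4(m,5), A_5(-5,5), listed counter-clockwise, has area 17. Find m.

The doubled signed area Σ (x_i y_{i+1} − x_{i+1} y_i) is linear in m.
With m=0 it equals 74; the coefficient of m is 10 (from the two edges through A_4).
So 10·m + 74 = 2·17 = 34 ⇒ m = -4.

-4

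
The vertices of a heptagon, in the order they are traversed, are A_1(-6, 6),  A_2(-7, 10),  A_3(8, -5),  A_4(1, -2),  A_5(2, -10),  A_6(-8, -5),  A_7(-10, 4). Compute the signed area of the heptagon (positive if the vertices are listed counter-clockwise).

-144

A_1→A_2: (-6)(10) − (-7)(6) = -18
A_2→A_3: (-7)(-5) − (8)(10) = -45
A_3→A_4: (8)(-2) − (1)(-5) = -11
A_4→A_5: (1)(-10) − (2)(-2) = -6
A_5→A_6: (2)(-5) − (-8)(-10) = -90
A_6→A_7: (-8)(4) − (-10)(-5) = -82
A_7→A_1: (-10)(6) − (-6)(4) = -36
Σ = -288
Signed area = Σ/2 = -144 (negative ⇒ clockwise traversal).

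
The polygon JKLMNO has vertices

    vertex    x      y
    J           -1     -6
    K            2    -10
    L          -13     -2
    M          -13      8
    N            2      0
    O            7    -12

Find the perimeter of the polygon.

72

|JK| = √((3)² + (-4)²) = √25 = 5
|KL| = √((-15)² + (8)²) = √289 = 17
|LM| = √((0)² + (10)²) = √100 = 10
|MN| = √((15)² + (-8)²) = √289 = 17
|NO| = √((5)² + (-12)²) = √169 = 13
|OJ| = √((-8)² + (6)²) = √100 = 10
Perimeter = 5 + 17 + 10 + 17 + 13 + 10 = 72.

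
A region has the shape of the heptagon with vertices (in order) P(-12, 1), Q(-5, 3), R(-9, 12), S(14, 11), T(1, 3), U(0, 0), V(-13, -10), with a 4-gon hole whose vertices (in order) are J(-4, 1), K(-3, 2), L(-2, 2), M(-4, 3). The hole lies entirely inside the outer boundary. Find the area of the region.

Outer boundary:
Apply the shoelace (surveyor's) formula: 2A = Σ (x_i·y_{i+1} − x_{i+1}·y_i), indices taken mod 7.
Σ = (-31) + (-33) + (-267) + (31) + (0) + (0) + (-133) = -433
Area = |Σ|/2 = 216.5.
Hole:
Apply Gauss's area formula: 2A = Σ (x_i·y_{i+1} − x_{i+1}·y_i), indices taken mod 4.
Cross-terms: -5, -2, 2, 8  ⇒  Σ = 3
Area = |Σ|/2 = 1.5.
Net area = 216.5 − 1.5 = 215.

215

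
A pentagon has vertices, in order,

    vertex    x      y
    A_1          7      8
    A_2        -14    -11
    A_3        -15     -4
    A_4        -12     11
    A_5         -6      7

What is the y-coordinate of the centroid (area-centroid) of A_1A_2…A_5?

Apply the surveyor's formula. First the cross-terms c_i = x_i·y_{i+1} − x_{i+1}·y_i:
  35, -109, -213, -18, -97  ⇒  2A = -402, A = -201.
Then Σ (y_i + y_{i+1})·c_i = -1740, so ȳ = -1740 / (6·(-201)) = 290/201.

290/201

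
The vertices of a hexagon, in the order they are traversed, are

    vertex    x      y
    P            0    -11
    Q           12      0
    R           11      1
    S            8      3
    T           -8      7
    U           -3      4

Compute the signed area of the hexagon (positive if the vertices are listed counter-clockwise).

Apply the shoelace formula: 2A = Σ (x_i·y_{i+1} − x_{i+1}·y_i), indices taken mod 6.
Σ = (132) + (12) + (25) + (80) + (-11) + (33) = 271
Signed area = Σ/2 = 135.5 (positive ⇒ counter-clockwise traversal).

135.5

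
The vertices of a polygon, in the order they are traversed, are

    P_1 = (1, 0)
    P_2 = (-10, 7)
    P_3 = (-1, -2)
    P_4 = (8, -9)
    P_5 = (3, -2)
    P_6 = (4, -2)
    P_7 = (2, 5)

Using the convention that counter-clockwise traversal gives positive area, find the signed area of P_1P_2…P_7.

Apply the shoelace formula: 2A = Σ (x_i·y_{i+1} − x_{i+1}·y_i), indices taken mod 7.
P_1→P_2: (1)(7) − (-10)(0) = 7
P_2→P_3: (-10)(-2) − (-1)(7) = 27
P_3→P_4: (-1)(-9) − (8)(-2) = 25
P_4→P_5: (8)(-2) − (3)(-9) = 11
P_5→P_6: (3)(-2) − (4)(-2) = 2
P_6→P_7: (4)(5) − (2)(-2) = 24
P_7→P_1: (2)(0) − (1)(5) = -5
Σ = 91
Signed area = Σ/2 = 45.5 (positive ⇒ counter-clockwise traversal).

45.5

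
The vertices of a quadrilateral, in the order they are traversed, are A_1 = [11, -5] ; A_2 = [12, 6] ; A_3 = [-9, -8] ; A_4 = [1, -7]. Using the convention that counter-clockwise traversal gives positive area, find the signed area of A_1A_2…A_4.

A_1→A_2: (11)(6) − (12)(-5) = 126
A_2→A_3: (12)(-8) − (-9)(6) = -42
A_3→A_4: (-9)(-7) − (1)(-8) = 71
A_4→A_1: (1)(-5) − (11)(-7) = 72
Σ = 227
Signed area = Σ/2 = 113.5 (positive ⇒ counter-clockwise traversal).

113.5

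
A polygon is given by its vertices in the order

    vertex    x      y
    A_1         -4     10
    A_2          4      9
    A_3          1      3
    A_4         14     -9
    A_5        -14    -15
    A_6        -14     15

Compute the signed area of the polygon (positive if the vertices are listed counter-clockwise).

Apply the shoelace formula: 2A = Σ (x_i·y_{i+1} − x_{i+1}·y_i), indices taken mod 6.
Σ = (-76) + (3) + (-51) + (-336) + (-420) + (-80) = -960
Signed area = Σ/2 = -480 (negative ⇒ clockwise traversal).

-480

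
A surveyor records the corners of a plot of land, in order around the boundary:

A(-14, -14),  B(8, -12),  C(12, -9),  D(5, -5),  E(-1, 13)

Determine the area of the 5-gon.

Apply the shoelace formula: 2A = Σ (x_i·y_{i+1} − x_{i+1}·y_i), indices taken mod 5.
Σ = (280) + (72) + (-15) + (60) + (196) = 593
Area = |Σ|/2 = 296.5.

296.5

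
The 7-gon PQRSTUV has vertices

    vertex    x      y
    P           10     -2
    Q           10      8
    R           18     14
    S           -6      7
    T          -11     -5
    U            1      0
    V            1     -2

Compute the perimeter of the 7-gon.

82

|PQ| = √((0)² + (10)²) = √100 = 10
|QR| = √((8)² + (6)²) = √100 = 10
|RS| = √((-24)² + (-7)²) = √625 = 25
|ST| = √((-5)² + (-12)²) = √169 = 13
|TU| = √((12)² + (5)²) = √169 = 13
|UV| = √((0)² + (-2)²) = √4 = 2
|VP| = √((9)² + (0)²) = √81 = 9
Perimeter = 10 + 10 + 25 + 13 + 13 + 2 + 9 = 82.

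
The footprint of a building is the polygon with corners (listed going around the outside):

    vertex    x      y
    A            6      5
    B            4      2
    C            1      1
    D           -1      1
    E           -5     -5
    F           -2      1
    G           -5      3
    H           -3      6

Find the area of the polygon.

Σ = (-8) + (2) + (2) + (10) + (-15) + (-1) + (-21) + (-51) = -82
Area = |Σ|/2 = 41.

41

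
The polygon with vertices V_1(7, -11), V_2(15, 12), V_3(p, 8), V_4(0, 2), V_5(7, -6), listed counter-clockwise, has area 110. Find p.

10

Write out the shoelace sum; only the two edges meeting at V_3 involve p:
2·Area = [(15·8 − p·12) + (p·2 − 0·8)] + 200
       = -10·p + 320 = 220
⇒ p = 10.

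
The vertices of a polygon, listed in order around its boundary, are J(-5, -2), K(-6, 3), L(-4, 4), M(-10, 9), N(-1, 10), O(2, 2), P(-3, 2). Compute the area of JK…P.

61

Apply the shoelace (surveyor's) formula: 2A = Σ (x_i·y_{i+1} − x_{i+1}·y_i), indices taken mod 7.
Σ = (-27) + (-12) + (4) + (-91) + (-22) + (10) + (16) = -122
Area = |Σ|/2 = 61.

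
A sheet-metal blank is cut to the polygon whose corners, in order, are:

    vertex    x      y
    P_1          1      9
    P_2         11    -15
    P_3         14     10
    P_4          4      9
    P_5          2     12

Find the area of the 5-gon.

Apply the surveyor's formula: 2A = Σ (x_i·y_{i+1} − x_{i+1}·y_i), indices taken mod 5.
Σ = (-114) + (320) + (86) + (30) + (6) = 328
Area = |Σ|/2 = 164.

164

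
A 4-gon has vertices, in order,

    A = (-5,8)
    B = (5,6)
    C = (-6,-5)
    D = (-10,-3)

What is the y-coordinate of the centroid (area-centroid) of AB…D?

66/31

Apply the shoelace formula. First the cross-terms c_i = x_i·y_{i+1} − x_{i+1}·y_i:
  -70, 11, -32, -95  ⇒  2A = -186, A = -93.
Then Σ (y_i + y_{i+1})·c_i = -1188, so ȳ = -1188 / (6·(-93)) = 66/31.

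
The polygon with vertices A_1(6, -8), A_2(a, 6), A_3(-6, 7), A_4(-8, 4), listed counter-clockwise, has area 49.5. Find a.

The doubled signed area Σ (x_i y_{i+1} − x_{i+1} y_i) is linear in a.
With a=0 it equals 144; the coefficient of a is 15 (from the two edges through A_2).
So 15·a + 144 = 2·49.5 = 99 ⇒ a = -3.

-3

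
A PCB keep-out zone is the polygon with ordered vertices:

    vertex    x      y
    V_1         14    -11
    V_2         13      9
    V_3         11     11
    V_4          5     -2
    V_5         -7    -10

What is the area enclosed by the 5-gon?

Apply the surveyor's formula: 2A = Σ (x_i·y_{i+1} − x_{i+1}·y_i), indices taken mod 5.
V_1→V_2: (14)(9) − (13)(-11) = 269
V_2→V_3: (13)(11) − (11)(9) = 44
V_3→V_4: (11)(-2) − (5)(11) = -77
V_4→V_5: (5)(-10) − (-7)(-2) = -64
V_5→V_1: (-7)(-11) − (14)(-10) = 217
Σ = 389
Area = |Σ|/2 = 194.5.

194.5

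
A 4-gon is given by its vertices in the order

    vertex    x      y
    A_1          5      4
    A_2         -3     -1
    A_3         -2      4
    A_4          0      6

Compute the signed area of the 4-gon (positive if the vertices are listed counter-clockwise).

-24.5

Apply Gauss's area formula: 2A = Σ (x_i·y_{i+1} − x_{i+1}·y_i), indices taken mod 4.
A_1→A_2: (5)(-1) − (-3)(4) = 7
A_2→A_3: (-3)(4) − (-2)(-1) = -14
A_3→A_4: (-2)(6) − (0)(4) = -12
A_4→A_1: (0)(4) − (5)(6) = -30
Σ = -49
Signed area = Σ/2 = -24.5 (negative ⇒ clockwise traversal).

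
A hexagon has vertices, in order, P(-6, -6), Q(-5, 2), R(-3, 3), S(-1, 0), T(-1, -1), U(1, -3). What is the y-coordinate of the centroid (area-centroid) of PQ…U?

-331/201

Apply Gauss's area formula. First the cross-terms c_i = x_i·y_{i+1} − x_{i+1}·y_i:
  -42, -9, 3, 1, 4, -24  ⇒  2A = -67, A = -33.5.
Then Σ (y_i + y_{i+1})·c_i = 331, so ȳ = 331 / (6·(-33.5)) = -331/201.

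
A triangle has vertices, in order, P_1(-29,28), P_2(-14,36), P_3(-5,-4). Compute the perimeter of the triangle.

|P_1P_2| = √((15)² + (8)²) = √289 = 17
|P_2P_3| = √((9)² + (-40)²) = √1681 = 41
|P_3P_1| = √((-24)² + (32)²) = √1600 = 40
Perimeter = 17 + 41 + 40 = 98.

98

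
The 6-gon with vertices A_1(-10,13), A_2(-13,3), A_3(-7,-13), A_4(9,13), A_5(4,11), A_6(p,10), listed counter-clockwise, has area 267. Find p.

The doubled signed area Σ (x_i y_{i+1} − x_{i+1} y_i) is linear in p.
With p=0 it equals 542; the coefficient of p is 2 (from the two edges through A_6).
So 2·p + 542 = 2·267 = 534 ⇒ p = -4.

-4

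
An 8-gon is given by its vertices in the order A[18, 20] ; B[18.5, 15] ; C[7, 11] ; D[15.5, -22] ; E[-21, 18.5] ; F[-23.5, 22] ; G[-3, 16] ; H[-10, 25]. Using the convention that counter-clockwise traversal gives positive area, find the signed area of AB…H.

Σ = (-100) + (98.5) + (-324.5) + (-175.25) + (-27.25) + (-310) + (85) + (-650) = -1403.5
Signed area = Σ/2 = -701.75 (negative ⇒ clockwise traversal).

-701.75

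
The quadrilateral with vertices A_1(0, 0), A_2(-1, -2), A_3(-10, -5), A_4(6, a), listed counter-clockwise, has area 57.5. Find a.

The doubled signed area Σ (x_i y_{i+1} − x_{i+1} y_i) is linear in a.
With a=0 it equals 15; the coefficient of a is -10 (from the two edges through A_4).
So -10·a + 15 = 2·57.5 = 115 ⇒ a = -10.

-10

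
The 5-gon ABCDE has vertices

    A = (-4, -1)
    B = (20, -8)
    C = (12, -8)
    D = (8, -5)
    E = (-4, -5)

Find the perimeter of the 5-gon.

|AB| = √((24)² + (-7)²) = √625 = 25
|BC| = √((-8)² + (0)²) = √64 = 8
|CD| = √((-4)² + (3)²) = √25 = 5
|DE| = √((-12)² + (0)²) = √144 = 12
|EA| = √((0)² + (4)²) = √16 = 4
Perimeter = 25 + 8 + 5 + 12 + 4 = 54.

54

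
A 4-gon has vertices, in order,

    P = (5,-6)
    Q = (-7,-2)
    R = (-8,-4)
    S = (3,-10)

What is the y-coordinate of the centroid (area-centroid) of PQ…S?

Apply the shoelace formula. First the cross-terms c_i = x_i·y_{i+1} − x_{i+1}·y_i:
  -52, 12, 92, 32  ⇒  2A = 84, A = 42.
Then Σ (y_i + y_{i+1})·c_i = -1456, so ȳ = -1456 / (6·42) = -52/9.

-52/9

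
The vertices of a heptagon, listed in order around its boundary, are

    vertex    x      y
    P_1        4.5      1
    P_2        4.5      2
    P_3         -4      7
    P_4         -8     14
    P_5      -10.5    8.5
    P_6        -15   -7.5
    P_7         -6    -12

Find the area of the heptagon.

256.125

Apply the surveyor's formula: 2A = Σ (x_i·y_{i+1} − x_{i+1}·y_i), indices taken mod 7.
Cross-terms: 4.5, 39.5, 0, 79, 206.25, 135, 48  ⇒  Σ = 512.25
Area = |Σ|/2 = 256.125.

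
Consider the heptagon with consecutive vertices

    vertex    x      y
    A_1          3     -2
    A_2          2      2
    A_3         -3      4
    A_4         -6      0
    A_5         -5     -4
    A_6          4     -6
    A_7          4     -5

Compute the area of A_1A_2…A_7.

Σ = (10) + (14) + (24) + (24) + (46) + (4) + (7) = 129
Area = |Σ|/2 = 64.5.

64.5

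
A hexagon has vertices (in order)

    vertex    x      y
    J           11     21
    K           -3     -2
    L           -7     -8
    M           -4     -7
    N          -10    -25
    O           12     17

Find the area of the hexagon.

Apply the shoelace (surveyor's) formula: 2A = Σ (x_i·y_{i+1} − x_{i+1}·y_i), indices taken mod 6.
Σ = (41) + (10) + (17) + (30) + (130) + (65) = 293
Area = |Σ|/2 = 146.5.

146.5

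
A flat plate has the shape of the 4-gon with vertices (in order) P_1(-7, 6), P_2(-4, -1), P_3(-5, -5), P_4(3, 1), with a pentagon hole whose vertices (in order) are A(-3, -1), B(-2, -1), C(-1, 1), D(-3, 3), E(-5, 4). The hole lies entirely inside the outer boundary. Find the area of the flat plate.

31.5

Outer boundary:
Apply Gauss's area formula: 2A = Σ (x_i·y_{i+1} − x_{i+1}·y_i), indices taken mod 4.
P_1→P_2: (-7)(-1) − (-4)(6) = 31
P_2→P_3: (-4)(-5) − (-5)(-1) = 15
P_3→P_4: (-5)(1) − (3)(-5) = 10
P_4→P_1: (3)(6) − (-7)(1) = 25
Σ = 81
Area = |Σ|/2 = 40.5.
Hole:
Σ = (1) + (-3) + (0) + (3) + (17) = 18
Area = |Σ|/2 = 9.
Net area = 40.5 − 9 = 31.5.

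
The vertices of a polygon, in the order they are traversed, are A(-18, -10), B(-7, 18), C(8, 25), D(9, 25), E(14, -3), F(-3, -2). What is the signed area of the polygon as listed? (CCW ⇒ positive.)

Apply the shoelace formula: 2A = Σ (x_i·y_{i+1} − x_{i+1}·y_i), indices taken mod 6.
Σ = (-394) + (-319) + (-25) + (-377) + (-37) + (-6) = -1158
Signed area = Σ/2 = -579 (negative ⇒ clockwise traversal).

-579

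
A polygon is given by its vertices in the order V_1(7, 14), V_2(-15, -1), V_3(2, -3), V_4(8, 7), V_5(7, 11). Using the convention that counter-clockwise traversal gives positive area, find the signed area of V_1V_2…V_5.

Σ = (203) + (47) + (38) + (39) + (21) = 348
Signed area = Σ/2 = 174 (positive ⇒ counter-clockwise traversal).

174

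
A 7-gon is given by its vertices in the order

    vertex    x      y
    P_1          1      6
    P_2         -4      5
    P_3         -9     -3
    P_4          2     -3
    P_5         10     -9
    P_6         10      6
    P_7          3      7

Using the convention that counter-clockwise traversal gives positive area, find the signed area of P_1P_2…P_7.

P_1→P_2: (1)(5) − (-4)(6) = 29
P_2→P_3: (-4)(-3) − (-9)(5) = 57
P_3→P_4: (-9)(-3) − (2)(-3) = 33
P_4→P_5: (2)(-9) − (10)(-3) = 12
P_5→P_6: (10)(6) − (10)(-9) = 150
P_6→P_7: (10)(7) − (3)(6) = 52
P_7→P_1: (3)(6) − (1)(7) = 11
Σ = 344
Signed area = Σ/2 = 172 (positive ⇒ counter-clockwise traversal).

172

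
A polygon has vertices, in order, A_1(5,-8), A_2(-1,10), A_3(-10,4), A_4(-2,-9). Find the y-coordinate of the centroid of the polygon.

-1/9

Apply the shoelace (surveyor's) formula. First the cross-terms c_i = x_i·y_{i+1} − x_{i+1}·y_i:
  42, 96, 98, 61  ⇒  2A = 297, A = 148.5.
Then Σ (y_i + y_{i+1})·c_i = -99, so ȳ = -99 / (6·148.5) = -1/9.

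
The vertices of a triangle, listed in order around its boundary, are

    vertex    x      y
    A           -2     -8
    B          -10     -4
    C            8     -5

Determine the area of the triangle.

32

Apply the shoelace (surveyor's) formula: 2A = Σ (x_i·y_{i+1} − x_{i+1}·y_i), indices taken mod 3.
A→B: (-2)(-4) − (-10)(-8) = -72
B→C: (-10)(-5) − (8)(-4) = 82
C→A: (8)(-8) − (-2)(-5) = -74
Σ = -64
Area = |Σ|/2 = 32.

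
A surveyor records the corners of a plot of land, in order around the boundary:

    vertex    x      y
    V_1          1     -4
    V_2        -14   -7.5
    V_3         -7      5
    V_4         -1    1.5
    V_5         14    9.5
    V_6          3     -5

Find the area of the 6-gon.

163.75

Σ = (-63.5) + (-122.5) + (-5.5) + (-30.5) + (-98.5) + (-7) = -327.5
Area = |Σ|/2 = 163.75.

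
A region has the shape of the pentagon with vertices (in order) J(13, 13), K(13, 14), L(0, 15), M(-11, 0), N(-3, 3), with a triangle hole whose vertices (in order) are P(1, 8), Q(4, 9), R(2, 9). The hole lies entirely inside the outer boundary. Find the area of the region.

Outer boundary:
Apply the shoelace formula: 2A = Σ (x_i·y_{i+1} − x_{i+1}·y_i), indices taken mod 5.
Σ = (13) + (195) + (165) + (-33) + (-78) = 262
Area = |Σ|/2 = 131.
Hole:
Cross-terms: -23, 18, 7  ⇒  Σ = 2
Area = |Σ|/2 = 1.
Net area = 131 − 1 = 130.

130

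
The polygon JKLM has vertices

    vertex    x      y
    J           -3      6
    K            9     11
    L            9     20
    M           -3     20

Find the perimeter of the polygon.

48

|JK| = √((12)² + (5)²) = √169 = 13
|KL| = √((0)² + (9)²) = √81 = 9
|LM| = √((-12)² + (0)²) = √144 = 12
|MJ| = √((0)² + (-14)²) = √196 = 14
Perimeter = 13 + 9 + 12 + 14 = 48.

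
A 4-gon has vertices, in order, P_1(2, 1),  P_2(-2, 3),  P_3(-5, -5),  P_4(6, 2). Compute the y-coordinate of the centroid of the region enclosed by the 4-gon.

-24/55

Apply the shoelace formula. First the cross-terms c_i = x_i·y_{i+1} − x_{i+1}·y_i:
  8, 25, 20, 2  ⇒  2A = 55, A = 27.5.
Then Σ (y_i + y_{i+1})·c_i = -72, so ȳ = -72 / (6·27.5) = -24/55.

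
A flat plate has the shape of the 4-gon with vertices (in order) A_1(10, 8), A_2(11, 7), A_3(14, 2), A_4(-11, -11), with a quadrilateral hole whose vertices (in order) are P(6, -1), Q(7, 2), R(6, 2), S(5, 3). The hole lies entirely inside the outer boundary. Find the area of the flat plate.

99

Outer boundary:
Apply the surveyor's formula: 2A = Σ (x_i·y_{i+1} − x_{i+1}·y_i), indices taken mod 4.
Cross-terms: -18, -76, -132, 22  ⇒  Σ = -204
Area = |Σ|/2 = 102.
Hole:
Σ = (19) + (2) + (8) + (-23) = 6
Area = |Σ|/2 = 3.
Net area = 102 − 3 = 99.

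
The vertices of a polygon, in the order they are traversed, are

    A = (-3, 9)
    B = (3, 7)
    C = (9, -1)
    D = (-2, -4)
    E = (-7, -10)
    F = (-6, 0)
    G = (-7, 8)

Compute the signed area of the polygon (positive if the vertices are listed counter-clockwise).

-153.5

Apply the surveyor's formula: 2A = Σ (x_i·y_{i+1} − x_{i+1}·y_i), indices taken mod 7.
A→B: (-3)(7) − (3)(9) = -48
B→C: (3)(-1) − (9)(7) = -66
C→D: (9)(-4) − (-2)(-1) = -38
D→E: (-2)(-10) − (-7)(-4) = -8
E→F: (-7)(0) − (-6)(-10) = -60
F→G: (-6)(8) − (-7)(0) = -48
G→A: (-7)(9) − (-3)(8) = -39
Σ = -307
Signed area = Σ/2 = -153.5 (negative ⇒ clockwise traversal).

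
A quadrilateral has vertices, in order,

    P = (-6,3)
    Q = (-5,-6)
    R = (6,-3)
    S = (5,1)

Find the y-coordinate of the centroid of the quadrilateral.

-95/72

Apply the shoelace (surveyor's) formula. First the cross-terms c_i = x_i·y_{i+1} − x_{i+1}·y_i:
  51, 51, 21, 21  ⇒  2A = 144, A = 72.
Then Σ (y_i + y_{i+1})·c_i = -570, so ȳ = -570 / (6·72) = -95/72.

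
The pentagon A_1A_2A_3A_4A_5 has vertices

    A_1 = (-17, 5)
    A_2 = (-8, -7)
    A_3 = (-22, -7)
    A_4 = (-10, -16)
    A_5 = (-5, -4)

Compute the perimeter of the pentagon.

|A_1A_2| = √((9)² + (-12)²) = √225 = 15
|A_2A_3| = √((-14)² + (0)²) = √196 = 14
|A_3A_4| = √((12)² + (-9)²) = √225 = 15
|A_4A_5| = √((5)² + (12)²) = √169 = 13
|A_5A_1| = √((-12)² + (9)²) = √225 = 15
Perimeter = 15 + 14 + 15 + 13 + 15 = 72.

72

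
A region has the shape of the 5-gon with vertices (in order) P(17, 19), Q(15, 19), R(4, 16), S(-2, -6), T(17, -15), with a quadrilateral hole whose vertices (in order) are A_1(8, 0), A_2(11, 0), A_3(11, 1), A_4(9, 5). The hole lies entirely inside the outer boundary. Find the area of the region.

Outer boundary:
Apply the surveyor's formula: 2A = Σ (x_i·y_{i+1} − x_{i+1}·y_i), indices taken mod 5.
P→Q: (17)(19) − (15)(19) = 38
Q→R: (15)(16) − (4)(19) = 164
R→S: (4)(-6) − (-2)(16) = 8
S→T: (-2)(-15) − (17)(-6) = 132
T→P: (17)(19) − (17)(-15) = 578
Σ = 920
Area = |Σ|/2 = 460.
Hole:
Apply the shoelace formula: 2A = Σ (x_i·y_{i+1} − x_{i+1}·y_i), indices taken mod 4.
A_1→A_2: (8)(0) − (11)(0) = 0
A_2→A_3: (11)(1) − (11)(0) = 11
A_3→A_4: (11)(5) − (9)(1) = 46
A_4→A_1: (9)(0) − (8)(5) = -40
Σ = 17
Area = |Σ|/2 = 8.5.
Net area = 460 − 8.5 = 451.5.

451.5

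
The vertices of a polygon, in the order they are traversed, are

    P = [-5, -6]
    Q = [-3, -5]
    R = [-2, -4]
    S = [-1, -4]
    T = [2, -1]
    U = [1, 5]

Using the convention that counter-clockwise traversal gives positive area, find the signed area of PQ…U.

26

P→Q: (-5)(-5) − (-3)(-6) = 7
Q→R: (-3)(-4) − (-2)(-5) = 2
R→S: (-2)(-4) − (-1)(-4) = 4
S→T: (-1)(-1) − (2)(-4) = 9
T→U: (2)(5) − (1)(-1) = 11
U→P: (1)(-6) − (-5)(5) = 19
Σ = 52
Signed area = Σ/2 = 26 (positive ⇒ counter-clockwise traversal).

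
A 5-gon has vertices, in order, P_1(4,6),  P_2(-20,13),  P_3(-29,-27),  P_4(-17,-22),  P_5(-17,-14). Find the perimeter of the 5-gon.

|P_1P_2| = √((-24)² + (7)²) = √625 = 25
|P_2P_3| = √((-9)² + (-40)²) = √1681 = 41
|P_3P_4| = √((12)² + (5)²) = √169 = 13
|P_4P_5| = √((0)² + (8)²) = √64 = 8
|P_5P_1| = √((21)² + (20)²) = √841 = 29
Perimeter = 25 + 41 + 13 + 8 + 29 = 116.

116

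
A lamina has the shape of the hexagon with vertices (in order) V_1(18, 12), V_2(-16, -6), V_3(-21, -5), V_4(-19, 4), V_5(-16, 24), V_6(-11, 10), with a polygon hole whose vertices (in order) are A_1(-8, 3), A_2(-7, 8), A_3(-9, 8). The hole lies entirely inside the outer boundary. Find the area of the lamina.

Outer boundary:
Σ = (84) + (-46) + (-179) + (-392) + (104) + (-312) = -741
Area = |Σ|/2 = 370.5.
Hole:
A_1→A_2: (-8)(8) − (-7)(3) = -43
A_2→A_3: (-7)(8) − (-9)(8) = 16
A_3→A_1: (-9)(3) − (-8)(8) = 37
Σ = 10
Area = |Σ|/2 = 5.
Net area = 370.5 − 5 = 365.5.

365.5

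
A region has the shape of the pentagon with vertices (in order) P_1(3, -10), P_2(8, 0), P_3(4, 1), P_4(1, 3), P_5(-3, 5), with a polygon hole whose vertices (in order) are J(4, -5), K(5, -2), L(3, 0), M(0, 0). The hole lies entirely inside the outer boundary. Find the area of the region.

Outer boundary:
Apply Gauss's area formula: 2A = Σ (x_i·y_{i+1} − x_{i+1}·y_i), indices taken mod 5.
Σ = (80) + (8) + (11) + (14) + (15) = 128
Area = |Σ|/2 = 64.
Hole:
Cross-terms: 17, 6, 0, 0  ⇒  Σ = 23
Area = |Σ|/2 = 11.5.
Net area = 64 − 11.5 = 52.5.

52.5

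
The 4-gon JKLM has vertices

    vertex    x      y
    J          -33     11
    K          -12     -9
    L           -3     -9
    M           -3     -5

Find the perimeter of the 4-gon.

76

|JK| = √((21)² + (-20)²) = √841 = 29
|KL| = √((9)² + (0)²) = √81 = 9
|LM| = √((0)² + (4)²) = √16 = 4
|MJ| = √((-30)² + (16)²) = √1156 = 34
Perimeter = 29 + 9 + 4 + 34 = 76.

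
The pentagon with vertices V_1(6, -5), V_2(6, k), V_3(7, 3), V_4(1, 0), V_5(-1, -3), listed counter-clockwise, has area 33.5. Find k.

The doubled signed area Σ (x_i y_{i+1} − x_{i+1} y_i) is linear in k.
With k=0 it equals 65; the coefficient of k is -1 (from the two edges through V_2).
So -1·k + 65 = 2·33.5 = 67 ⇒ k = -2.

-2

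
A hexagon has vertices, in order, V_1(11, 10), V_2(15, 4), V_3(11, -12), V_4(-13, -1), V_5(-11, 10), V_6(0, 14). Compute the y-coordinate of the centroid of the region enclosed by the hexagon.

281/129

Apply the shoelace formula. First the cross-terms c_i = x_i·y_{i+1} − x_{i+1}·y_i:
  -106, -224, -167, -141, -154, -154  ⇒  2A = -946, A = -473.
Then Σ (y_i + y_{i+1})·c_i = -6182, so ȳ = -6182 / (6·(-473)) = 281/129.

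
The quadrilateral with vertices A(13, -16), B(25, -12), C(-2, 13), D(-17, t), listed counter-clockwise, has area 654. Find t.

Write out the shoelace sum; only the two edges meeting at D involve t:
2·Area = [((-2)·t − (-17)·13) + ((-17)·(-16) − 13·t)] + 545
       = -15·t + 1038 = 1308
⇒ t = -18.

-18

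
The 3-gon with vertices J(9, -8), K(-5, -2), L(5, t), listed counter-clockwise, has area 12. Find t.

-8

The doubled signed area Σ (x_i y_{i+1} − x_{i+1} y_i) is linear in t.
With t=0 it equals -88; the coefficient of t is -14 (from the two edges through L).
So -14·t + -88 = 2·12 = 24 ⇒ t = -8.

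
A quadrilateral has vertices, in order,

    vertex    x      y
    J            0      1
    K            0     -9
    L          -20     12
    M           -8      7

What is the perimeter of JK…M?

62

|JK| = √((0)² + (-10)²) = √100 = 10
|KL| = √((-20)² + (21)²) = √841 = 29
|LM| = √((12)² + (-5)²) = √169 = 13
|MJ| = √((8)² + (-6)²) = √100 = 10
Perimeter = 10 + 29 + 13 + 10 = 62.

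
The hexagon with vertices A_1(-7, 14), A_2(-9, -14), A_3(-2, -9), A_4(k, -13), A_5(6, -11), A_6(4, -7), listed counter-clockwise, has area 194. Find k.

The doubled signed area Σ (x_i y_{i+1} − x_{i+1} y_i) is linear in k.
With k=0 it equals 390; the coefficient of k is -2 (from the two edges through A_4).
So -2·k + 390 = 2·194 = 388 ⇒ k = 1.

1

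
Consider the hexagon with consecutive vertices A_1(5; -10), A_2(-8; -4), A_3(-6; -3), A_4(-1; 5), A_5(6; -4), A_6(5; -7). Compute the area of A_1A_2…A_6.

Cross-terms: -100, 0, -33, -26, -22, -15  ⇒  Σ = -196
Area = |Σ|/2 = 98.

98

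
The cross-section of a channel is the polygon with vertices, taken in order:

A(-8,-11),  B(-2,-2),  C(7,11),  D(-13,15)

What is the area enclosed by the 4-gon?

248.5

Σ = (-6) + (-8) + (248) + (263) = 497
Area = |Σ|/2 = 248.5.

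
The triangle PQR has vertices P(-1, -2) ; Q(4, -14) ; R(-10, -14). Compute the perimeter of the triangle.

|PQ| = √((5)² + (-12)²) = √169 = 13
|QR| = √((-14)² + (0)²) = √196 = 14
|RP| = √((9)² + (12)²) = √225 = 15
Perimeter = 13 + 14 + 15 = 42.

42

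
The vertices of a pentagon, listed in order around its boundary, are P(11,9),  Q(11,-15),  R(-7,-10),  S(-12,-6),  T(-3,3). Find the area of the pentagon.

335.5

Apply the shoelace (surveyor's) formula: 2A = Σ (x_i·y_{i+1} − x_{i+1}·y_i), indices taken mod 5.
Cross-terms: -264, -215, -78, -54, -60  ⇒  Σ = -671
Area = |Σ|/2 = 335.5.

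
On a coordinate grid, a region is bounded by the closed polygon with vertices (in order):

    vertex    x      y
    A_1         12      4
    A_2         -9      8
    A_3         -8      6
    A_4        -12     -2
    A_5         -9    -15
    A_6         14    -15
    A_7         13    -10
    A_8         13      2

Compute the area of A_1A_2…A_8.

488

Σ = (132) + (10) + (88) + (162) + (345) + (55) + (156) + (28) = 976
Area = |Σ|/2 = 488.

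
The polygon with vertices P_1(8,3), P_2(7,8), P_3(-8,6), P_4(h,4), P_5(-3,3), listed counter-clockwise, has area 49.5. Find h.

Write out the shoelace sum; only the two edges meeting at P_4 involve h:
2·Area = [((-8)·4 − h·6) + (h·3 − (-3)·4)] + 116
       = -3·h + 96 = 99
⇒ h = -1.

-1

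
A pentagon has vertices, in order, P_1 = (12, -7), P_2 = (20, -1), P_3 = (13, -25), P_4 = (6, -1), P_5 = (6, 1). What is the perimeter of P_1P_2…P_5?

72

|P_1P_2| = √((8)² + (6)²) = √100 = 10
|P_2P_3| = √((-7)² + (-24)²) = √625 = 25
|P_3P_4| = √((-7)² + (24)²) = √625 = 25
|P_4P_5| = √((0)² + (2)²) = √4 = 2
|P_5P_1| = √((6)² + (-8)²) = √100 = 10
Perimeter = 10 + 25 + 25 + 2 + 10 = 72.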